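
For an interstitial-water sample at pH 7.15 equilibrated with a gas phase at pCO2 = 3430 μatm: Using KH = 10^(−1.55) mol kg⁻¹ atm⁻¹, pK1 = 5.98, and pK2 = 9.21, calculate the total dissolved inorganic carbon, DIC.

[CO2*] = KH · pCO2 = 10^(−1.55) × 3430×10^-6 = 9.667×10^-5 mol/kg
α₀ = 1/(1 + K1/[H⁺] + K1K2/[H⁺]²) = 1/(1 + 10^+1.17 + 10^-0.89) = 0.06281
DIC = [CO2*]/α₀ = 9.667×10^-5 / 0.06281 = 1.54 mmol/kg

DIC = 1.54 mmol/kg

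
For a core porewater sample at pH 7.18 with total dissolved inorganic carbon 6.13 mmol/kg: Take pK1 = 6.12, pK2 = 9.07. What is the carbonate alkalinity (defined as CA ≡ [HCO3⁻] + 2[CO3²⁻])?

CA = [HCO3⁻] + 2[CO3²⁻] = (α₁ + 2α₂)·DIC
At pH 7.18: [H⁺]/K1 = 10^-1.06 = 0.087096, K2/[H⁺] = 10^-1.89 = 0.012882
α₁ = 1/(1 + 0.087096 + 0.012882) = 1/1.1000 = 0.9091; α₂ = α₁·K2/[H⁺] = 0.01171
α₁ + 2α₂ = 0.9325
CA = 0.9325 × 6.13 = 5.72 mmol/kg

CA = 5.72 mmol/kg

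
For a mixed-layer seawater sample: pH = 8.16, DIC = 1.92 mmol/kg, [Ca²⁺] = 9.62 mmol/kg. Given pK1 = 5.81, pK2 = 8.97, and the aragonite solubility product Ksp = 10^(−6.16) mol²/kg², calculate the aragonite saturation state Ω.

Ω = 3.57

α₂ = 1 / (1 + [H⁺]/K2 + [H⁺]²/(K1K2)) = 1 / (1 + 10^+0.81 + 10^-1.54)
   = 1 / (1 + 6.4565 + 0.028840) = 1/7.4854 = 0.1336
[CO3²⁻] = α₂ × DIC = 0.1336 × 1.92 = 0.2565 mmol/kg
Ksp = 10^(−6.16) = 6.918×10^-7
Ω = [Ca²⁺][CO3²⁻]/Ksp = (9.62×10^-3)(2.565×10^-4) / 6.918×10^-7 = 3.57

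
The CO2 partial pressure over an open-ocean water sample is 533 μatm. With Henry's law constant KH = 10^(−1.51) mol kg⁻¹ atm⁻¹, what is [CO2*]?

KH = 10^(−1.51) = 3.090×10^-2 mol kg⁻¹ atm⁻¹
[CO2*] = KH · pCO2 = 3.090×10^-2 × 533×10^-6 atm = 1.65×10^-5 mol/kg

[CO2*] = 16.5 μmol/kg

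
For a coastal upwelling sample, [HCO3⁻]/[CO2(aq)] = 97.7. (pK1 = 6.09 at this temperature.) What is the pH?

pH = 8.08

From K1 = [H⁺][HCO3⁻]/[CO2(aq)]:  pH = pK1 + log₁₀([HCO3⁻]/[CO2(aq)])
log₁₀(97.7) = +1.990
pH = 6.09 + (+1.990) = 8.08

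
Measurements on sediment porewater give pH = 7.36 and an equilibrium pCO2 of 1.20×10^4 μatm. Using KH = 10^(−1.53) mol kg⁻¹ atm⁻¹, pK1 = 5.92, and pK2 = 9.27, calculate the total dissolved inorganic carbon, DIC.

DIC = 10.2 mmol/kg

[CO2*] = KH · pCO2 = 10^(−1.53) × 1.20×10^4×10^-6 = 3.541×10^-4 mol/kg
α₀ = 1/(1 + K1/[H⁺] + K1K2/[H⁺]²) = 1/(1 + 10^+1.44 + 10^-0.47) = 0.03462
DIC = [CO2*]/α₀ = 3.541×10^-4 / 0.03462 = 10.2 mmol/kg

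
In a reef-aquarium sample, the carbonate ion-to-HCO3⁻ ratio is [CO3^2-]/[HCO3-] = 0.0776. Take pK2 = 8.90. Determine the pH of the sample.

pH = 7.79

From K2 = [H⁺][CO3^2-]/[HCO3-]:  pH = pK2 + log₁₀([CO3^2-]/[HCO3-])
log₁₀(0.0776) = -1.110
pH = 8.90 + (-1.110) = 7.79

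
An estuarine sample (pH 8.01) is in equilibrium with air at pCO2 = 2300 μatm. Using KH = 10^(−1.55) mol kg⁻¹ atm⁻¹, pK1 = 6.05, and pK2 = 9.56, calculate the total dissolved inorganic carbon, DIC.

[CO2*] = KH · pCO2 = 10^(−1.55) × 2300×10^-6 = 6.482×10^-5 mol/kg
α₀ = 1/(1 + K1/[H⁺] + K1K2/[H⁺]²) = 1/(1 + 10^+1.96 + 10^+0.41) = 0.01055
DIC = [CO2*]/α₀ = 6.482×10^-5 / 0.01055 = 6.14 mmol/kg

DIC = 6.14 mmol/kg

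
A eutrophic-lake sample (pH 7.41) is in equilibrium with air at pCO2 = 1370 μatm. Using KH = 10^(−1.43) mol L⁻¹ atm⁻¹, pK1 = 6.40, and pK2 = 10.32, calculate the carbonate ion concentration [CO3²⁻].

[CO2*] = KH · pCO2 = 10^(−1.43) × 1370×10^-6 = 5.090×10^-5 mol/L
α₀ = 1/(1 + K1/[H⁺] + K1K2/[H⁺]²) = 1/(1 + 10^+1.01 + 10^-1.90) = 0.08892
DIC = [CO2*]/α₀ = 5.090×10^-5 / 0.08892 = 0.5724 mmol/L
[CO3²⁻] = α₂·DIC; α₂ = 0.001119, so [CO3²⁻] = 0.001119 × 0.5724 = 0.000641 mmol/L = 0.641 μmol/L

[CO3²⁻] = 0.641 μmol/L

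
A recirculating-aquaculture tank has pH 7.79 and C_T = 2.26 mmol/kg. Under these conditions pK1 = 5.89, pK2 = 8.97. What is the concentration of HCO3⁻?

α₁ = 1 / (1 + [H⁺]/K1 + K2/[H⁺]) = 1 / (1 + 10^-1.90 + 10^-1.18)
   = 1 / (1 + 0.012589 + 0.066069) = 1/1.0787 = 0.9271
[HCO3⁻] = α₁ × DIC = 0.9271 × 2.26 = 2.10 mmol/kg

[HCO3⁻] = 2.10 mmol/kg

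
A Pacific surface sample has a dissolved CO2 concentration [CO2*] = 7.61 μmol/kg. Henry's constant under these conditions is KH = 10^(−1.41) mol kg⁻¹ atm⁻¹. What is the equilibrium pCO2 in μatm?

KH = 10^(−1.41) = 3.890×10^-2 mol kg⁻¹ atm⁻¹
pCO2 = [CO2*]/KH = 7.61×10^-6 / 3.890×10^-2 = 1.96×10^-4 atm = 196 μatm

pCO2 = 196 μatm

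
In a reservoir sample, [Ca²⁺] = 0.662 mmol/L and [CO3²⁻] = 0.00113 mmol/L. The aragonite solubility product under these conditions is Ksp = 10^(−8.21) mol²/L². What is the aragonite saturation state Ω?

Ksp = 10^(−8.21) = 6.166×10^-9
Ω = [Ca²⁺][CO3²⁻]/Ksp = (0.662×10^-3)(0.00113×10^-3) / 6.166×10^-9 = 0.121

Ω = 0.121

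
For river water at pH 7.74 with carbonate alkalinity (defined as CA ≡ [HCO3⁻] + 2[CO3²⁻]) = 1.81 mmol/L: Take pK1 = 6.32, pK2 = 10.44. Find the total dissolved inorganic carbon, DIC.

DIC = 1.87 mmol/L

CA = [HCO3⁻] + 2[CO3²⁻] = (α₁ + 2α₂)·DIC
At pH 7.74: [H⁺]/K1 = 10^-1.42 = 0.038019, K2/[H⁺] = 10^-2.70 = 0.0019953
α₁ = 1/(1 + 0.038019 + 0.0019953) = 1/1.0400 = 0.9615; α₂ = α₁·K2/[H⁺] = 0.001918
α₁ + 2α₂ = 0.9654
DIC = CA / (α₁ + 2α₂) = 1.81 / 0.9654 = 1.87 mmol/L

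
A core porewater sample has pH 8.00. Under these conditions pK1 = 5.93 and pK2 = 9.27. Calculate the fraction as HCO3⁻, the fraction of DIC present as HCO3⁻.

α₁ = 0.941

α₁ = 1 / (1 + [H⁺]/K1 + K2/[H⁺]) = 1 / (1 + 10^-2.07 + 10^-1.27)
   = 1 / (1 + 0.0085114 + 0.053703) = 1/1.0622 = 0.9414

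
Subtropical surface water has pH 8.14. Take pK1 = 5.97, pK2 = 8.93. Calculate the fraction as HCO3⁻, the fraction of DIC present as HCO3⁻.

α₁ = 0.855

α₁ = 1 / (1 + [H⁺]/K1 + K2/[H⁺]) = 1 / (1 + 10^-2.17 + 10^-0.79)
   = 1 / (1 + 0.0067608 + 0.16218) = 1/1.1689 = 0.8555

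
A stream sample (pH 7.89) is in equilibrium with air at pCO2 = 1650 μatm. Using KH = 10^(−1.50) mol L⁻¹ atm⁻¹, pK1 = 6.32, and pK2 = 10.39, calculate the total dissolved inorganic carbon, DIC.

DIC = 2.00 mmol/L

[CO2*] = KH · pCO2 = 10^(−1.50) × 1650×10^-6 = 5.218×10^-5 mol/L
α₀ = 1/(1 + K1/[H⁺] + K1K2/[H⁺]²) = 1/(1 + 10^+1.57 + 10^-0.93) = 0.02613
DIC = [CO2*]/α₀ = 5.218×10^-5 / 0.02613 = 2.00 mmol/L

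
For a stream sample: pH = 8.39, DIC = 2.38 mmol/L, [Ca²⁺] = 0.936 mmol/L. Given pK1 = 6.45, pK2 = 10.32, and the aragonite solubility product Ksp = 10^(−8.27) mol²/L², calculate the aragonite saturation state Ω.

Ω = 4.76

α₂ = 1 / (1 + [H⁺]/K2 + [H⁺]²/(K1K2)) = 1 / (1 + 10^+1.93 + 10^-0.01)
   = 1 / (1 + 85.114 + 0.97724) = 1/87.091 = 0.01148
[CO3²⁻] = α₂ × DIC = 0.01148 × 2.38 = 0.02733 mmol/L
Ksp = 10^(−8.27) = 5.370×10^-9
Ω = [Ca²⁺][CO3²⁻]/Ksp = (0.936×10^-3)(2.733×10^-5) / 5.370×10^-9 = 4.76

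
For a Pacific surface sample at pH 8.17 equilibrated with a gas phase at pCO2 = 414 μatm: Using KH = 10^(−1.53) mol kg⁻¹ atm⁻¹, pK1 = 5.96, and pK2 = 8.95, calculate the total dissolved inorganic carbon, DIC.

[CO2*] = KH · pCO2 = 10^(−1.53) × 414×10^-6 = 1.222×10^-5 mol/kg
α₀ = 1/(1 + K1/[H⁺] + K1K2/[H⁺]²) = 1/(1 + 10^+2.21 + 10^+1.43) = 0.005260
DIC = [CO2*]/α₀ = 1.222×10^-5 / 0.005260 = 2.32 mmol/kg

DIC = 2.32 mmol/kg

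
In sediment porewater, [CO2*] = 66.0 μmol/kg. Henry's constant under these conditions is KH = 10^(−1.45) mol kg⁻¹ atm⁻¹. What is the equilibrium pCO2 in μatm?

KH = 10^(−1.45) = 3.548×10^-2 mol kg⁻¹ atm⁻¹
pCO2 = [CO2*]/KH = 66.0×10^-6 / 3.548×10^-2 = 1.86×10^-3 atm = 1860 μatm

pCO2 = 1860 μatm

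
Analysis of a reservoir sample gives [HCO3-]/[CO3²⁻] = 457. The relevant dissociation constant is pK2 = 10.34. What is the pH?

From K2 = [H⁺][CO3²⁻]/[HCO3-]:  pH = pK2 − log₁₀([HCO3-]/[CO3²⁻])
log₁₀(457) = +2.660
pH = 10.34 − (+2.660) = 7.68

pH = 7.68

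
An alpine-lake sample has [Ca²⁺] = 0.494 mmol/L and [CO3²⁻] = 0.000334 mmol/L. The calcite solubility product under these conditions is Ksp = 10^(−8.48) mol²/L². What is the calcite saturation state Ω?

Ksp = 10^(−8.48) = 3.311×10^-9
Ω = [Ca²⁺][CO3²⁻]/Ksp = (0.494×10^-3)(0.000334×10^-3) / 3.311×10^-9 = 0.0498

Ω = 0.0498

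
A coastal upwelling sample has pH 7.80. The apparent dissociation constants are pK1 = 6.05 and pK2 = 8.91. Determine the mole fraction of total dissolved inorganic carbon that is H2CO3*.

α₀ = 0.0162

α₀ = 1 / (1 + K1/[H⁺] + K1K2/[H⁺]²) = 1 / (1 + 10^+1.75 + 10^+0.64)
   = 1 / (1 + 56.234 + 4.3652) = 1/61.599 = 0.01623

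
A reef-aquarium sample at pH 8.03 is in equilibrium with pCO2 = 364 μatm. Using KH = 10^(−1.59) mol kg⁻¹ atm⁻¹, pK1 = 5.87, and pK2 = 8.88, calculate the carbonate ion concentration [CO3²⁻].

[CO3²⁻] = 0.191 mmol/kg

[CO2*] = KH · pCO2 = 10^(−1.59) × 364×10^-6 = 9.356×10^-6 mol/kg
α₀ = 1/(1 + K1/[H⁺] + K1K2/[H⁺]²) = 1/(1 + 10^+2.16 + 10^+1.31) = 0.006025
DIC = [CO2*]/α₀ = 9.356×10^-6 / 0.006025 = 1.553 mmol/kg
[CO3²⁻] = α₂·DIC; α₂ = 0.1230, so [CO3²⁻] = 0.1230 × 1.553 = 0.191 mmol/kg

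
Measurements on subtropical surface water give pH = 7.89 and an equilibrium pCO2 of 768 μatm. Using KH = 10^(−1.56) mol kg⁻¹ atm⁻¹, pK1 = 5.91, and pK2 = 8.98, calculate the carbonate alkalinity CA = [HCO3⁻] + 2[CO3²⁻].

[CO2*] = KH · pCO2 = 10^(−1.56) × 768×10^-6 = 2.115×10^-5 mol/kg
α₀ = 1/(1 + K1/[H⁺] + K1K2/[H⁺]²) = 1/(1 + 10^+1.98 + 10^+0.89) = 0.009591
DIC = [CO2*]/α₀ = 2.115×10^-5 / 0.009591 = 2.205 mmol/kg
CA = (α₁ + 2α₂)·DIC = (0.9160 + 2×0.07445) × 2.205 = 2.35 mmol/kg

CA = 2.35 mmol/kg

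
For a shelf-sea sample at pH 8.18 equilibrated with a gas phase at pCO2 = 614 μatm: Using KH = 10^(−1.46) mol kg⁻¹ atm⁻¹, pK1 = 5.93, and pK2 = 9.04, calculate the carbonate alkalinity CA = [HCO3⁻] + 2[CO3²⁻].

[CO2*] = KH · pCO2 = 10^(−1.46) × 614×10^-6 = 2.129×10^-5 mol/kg
α₀ = 1/(1 + K1/[H⁺] + K1K2/[H⁺]²) = 1/(1 + 10^+2.25 + 10^+1.39) = 0.004917
DIC = [CO2*]/α₀ = 2.129×10^-5 / 0.004917 = 4.330 mmol/kg
CA = (α₁ + 2α₂)·DIC = (0.8744 + 2×0.1207) × 4.330 = 4.83 mmol/kg

CA = 4.83 mmol/kg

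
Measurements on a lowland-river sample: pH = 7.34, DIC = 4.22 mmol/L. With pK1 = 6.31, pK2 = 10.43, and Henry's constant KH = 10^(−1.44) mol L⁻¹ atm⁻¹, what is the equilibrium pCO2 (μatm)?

pCO2 = 9910 μatm

α₀ = 1 / (1 + K1/[H⁺] + K1K2/[H⁺]²) = 1 / (1 + 10^+1.03 + 10^-2.06)
   = 1 / (1 + 10.715 + 0.0087096) = 1/11.724 = 0.08530
[CO2*] = α₀ × DIC = 0.08530 × 4.22 = 0.3599 mmol/L
pCO2 = [CO2*]/KH = 3.599×10^-4 / 3.631×10^-2 = 9910 μatm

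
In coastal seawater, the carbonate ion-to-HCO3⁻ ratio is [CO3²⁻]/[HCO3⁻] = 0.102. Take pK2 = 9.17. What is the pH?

pH = 8.18

From K2 = [H⁺][CO3²⁻]/[HCO3⁻]:  pH = pK2 + log₁₀([CO3²⁻]/[HCO3⁻])
log₁₀(0.102) = -0.991
pH = 9.17 + (-0.991) = 8.18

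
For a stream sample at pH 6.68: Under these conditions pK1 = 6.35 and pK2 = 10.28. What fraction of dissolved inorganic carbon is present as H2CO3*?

α₀ = 1 / (1 + K1/[H⁺] + K1K2/[H⁺]²) = 1 / (1 + 10^+0.33 + 10^-3.27)
   = 1 / (1 + 2.1380 + 0.00053703) = 1/3.1385 = 0.3186

α₀ = 0.319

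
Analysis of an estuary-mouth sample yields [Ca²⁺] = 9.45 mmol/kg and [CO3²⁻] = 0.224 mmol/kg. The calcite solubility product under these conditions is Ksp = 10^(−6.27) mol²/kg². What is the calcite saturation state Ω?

Ω = 3.94

Ksp = 10^(−6.27) = 5.370×10^-7
Ω = [Ca²⁺][CO3²⁻]/Ksp = (9.45×10^-3)(0.224×10^-3) / 5.370×10^-7 = 3.94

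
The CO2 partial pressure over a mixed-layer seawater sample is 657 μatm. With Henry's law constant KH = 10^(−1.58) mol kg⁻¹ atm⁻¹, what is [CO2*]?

[CO2*] = 17.3 μmol/kg

KH = 10^(−1.58) = 2.630×10^-2 mol kg⁻¹ atm⁻¹
[CO2*] = KH · pCO2 = 2.630×10^-2 × 657×10^-6 atm = 1.73×10^-5 mol/kg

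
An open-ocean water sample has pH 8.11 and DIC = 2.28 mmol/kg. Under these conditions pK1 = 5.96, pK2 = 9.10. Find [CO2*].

α₀ = 1 / (1 + K1/[H⁺] + K1K2/[H⁺]²) = 1 / (1 + 10^+2.15 + 10^+1.16)
   = 1 / (1 + 141.25 + 14.454) = 1/156.71 = 0.006381
[CO2*] = α₀ × DIC = 0.006381 × 2.28 = 0.0145 mmol/kg = 14.5 μmol/kg

[CO2*] = 14.5 μmol/kg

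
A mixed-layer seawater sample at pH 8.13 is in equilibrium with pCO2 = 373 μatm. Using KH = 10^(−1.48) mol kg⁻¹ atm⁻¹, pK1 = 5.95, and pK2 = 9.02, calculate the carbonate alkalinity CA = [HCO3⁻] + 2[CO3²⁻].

CA = 2.35 mmol/kg

[CO2*] = KH · pCO2 = 10^(−1.48) × 373×10^-6 = 1.235×10^-5 mol/kg
α₀ = 1/(1 + K1/[H⁺] + K1K2/[H⁺]²) = 1/(1 + 10^+2.18 + 10^+1.29) = 0.005819
DIC = [CO2*]/α₀ = 1.235×10^-5 / 0.005819 = 2.123 mmol/kg
CA = (α₁ + 2α₂)·DIC = (0.8807 + 2×0.1135) × 2.123 = 2.35 mmol/kg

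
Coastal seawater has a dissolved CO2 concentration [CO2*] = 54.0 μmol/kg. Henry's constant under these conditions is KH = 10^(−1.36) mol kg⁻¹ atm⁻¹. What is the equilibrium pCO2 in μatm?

pCO2 = 1240 μatm

KH = 10^(−1.36) = 4.365×10^-2 mol kg⁻¹ atm⁻¹
pCO2 = [CO2*]/KH = 54.0×10^-6 / 4.365×10^-2 = 1.24×10^-3 atm = 1240 μatm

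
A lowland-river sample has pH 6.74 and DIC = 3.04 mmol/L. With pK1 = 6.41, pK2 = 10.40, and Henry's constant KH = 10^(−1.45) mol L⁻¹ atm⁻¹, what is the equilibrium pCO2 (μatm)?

pCO2 = 2.73×10^4 μatm

α₀ = 1 / (1 + K1/[H⁺] + K1K2/[H⁺]²) = 1 / (1 + 10^+0.33 + 10^-3.33)
   = 1 / (1 + 2.1380 + 0.00046774) = 1/3.1384 = 0.3186
[CO2*] = α₀ × DIC = 0.3186 × 3.04 = 0.9686 mmol/L
pCO2 = [CO2*]/KH = 9.686×10^-4 / 3.548×10^-2 = 2.73×10^4 μatm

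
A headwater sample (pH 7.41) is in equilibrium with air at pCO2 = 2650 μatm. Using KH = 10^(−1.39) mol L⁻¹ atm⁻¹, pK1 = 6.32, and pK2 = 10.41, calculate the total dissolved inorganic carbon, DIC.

DIC = 1.44 mmol/L

[CO2*] = KH · pCO2 = 10^(−1.39) × 2650×10^-6 = 1.080×10^-4 mol/L
α₀ = 1/(1 + K1/[H⁺] + K1K2/[H⁺]²) = 1/(1 + 10^+1.09 + 10^-1.91) = 0.07510
DIC = [CO2*]/α₀ = 1.080×10^-4 / 0.07510 = 1.44 mmol/L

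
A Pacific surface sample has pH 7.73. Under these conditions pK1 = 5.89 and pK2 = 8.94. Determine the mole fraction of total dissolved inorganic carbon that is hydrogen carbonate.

α₁ = 0.929

α₁ = 1 / (1 + [H⁺]/K1 + K2/[H⁺]) = 1 / (1 + 10^-1.84 + 10^-1.21)
   = 1 / (1 + 0.014454 + 0.061660) = 1/1.0761 = 0.9293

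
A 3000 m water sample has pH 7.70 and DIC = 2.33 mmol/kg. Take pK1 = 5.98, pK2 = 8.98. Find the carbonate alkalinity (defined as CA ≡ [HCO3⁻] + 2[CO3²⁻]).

CA = 2.40 mmol/kg

CA = [HCO3⁻] + 2[CO3²⁻] = (α₁ + 2α₂)·DIC
At pH 7.70: [H⁺]/K1 = 10^-1.72 = 0.019055, K2/[H⁺] = 10^-1.28 = 0.052481
α₁ = 1/(1 + 0.019055 + 0.052481) = 1/1.0715 = 0.9332; α₂ = α₁·K2/[H⁺] = 0.04898
α₁ + 2α₂ = 1.0312
CA = 1.0312 × 2.33 = 2.40 mmol/kg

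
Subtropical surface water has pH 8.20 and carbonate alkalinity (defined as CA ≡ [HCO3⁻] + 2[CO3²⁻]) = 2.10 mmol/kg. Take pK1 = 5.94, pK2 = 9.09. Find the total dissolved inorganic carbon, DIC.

CA = [HCO3⁻] + 2[CO3²⁻] = (α₁ + 2α₂)·DIC
At pH 8.20: [H⁺]/K1 = 10^-2.26 = 0.0054954, K2/[H⁺] = 10^-0.89 = 0.12882
α₁ = 1/(1 + 0.0054954 + 0.12882) = 1/1.1343 = 0.8816; α₂ = α₁·K2/[H⁺] = 0.1136
α₁ + 2α₂ = 1.1087
DIC = CA / (α₁ + 2α₂) = 2.10 / 1.1087 = 1.89 mmol/kg

DIC = 1.89 mmol/kg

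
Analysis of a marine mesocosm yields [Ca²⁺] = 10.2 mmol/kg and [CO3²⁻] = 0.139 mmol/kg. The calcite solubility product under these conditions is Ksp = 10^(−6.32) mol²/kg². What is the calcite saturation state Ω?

Ω = 2.96

Ksp = 10^(−6.32) = 4.786×10^-7
Ω = [Ca²⁺][CO3²⁻]/Ksp = (10.2×10^-3)(0.139×10^-3) / 4.786×10^-7 = 2.96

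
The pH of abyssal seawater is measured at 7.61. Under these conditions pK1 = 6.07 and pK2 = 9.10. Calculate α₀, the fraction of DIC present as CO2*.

α₀ = 0.0272

α₀ = 1 / (1 + K1/[H⁺] + K1K2/[H⁺]²) = 1 / (1 + 10^+1.54 + 10^+0.05)
   = 1 / (1 + 34.674 + 1.1220) = 1/36.796 = 0.02718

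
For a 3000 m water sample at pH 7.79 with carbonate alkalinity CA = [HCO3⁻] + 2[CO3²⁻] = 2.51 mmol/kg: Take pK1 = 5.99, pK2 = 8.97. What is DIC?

DIC = 2.40 mmol/kg

CA = [HCO3⁻] + 2[CO3²⁻] = (α₁ + 2α₂)·DIC
At pH 7.79: [H⁺]/K1 = 10^-1.80 = 0.015849, K2/[H⁺] = 10^-1.18 = 0.066069
α₁ = 1/(1 + 0.015849 + 0.066069) = 1/1.0819 = 0.9243; α₂ = α₁·K2/[H⁺] = 0.06107
α₁ + 2α₂ = 1.0464
DIC = CA / (α₁ + 2α₂) = 2.51 / 1.0464 = 2.40 mmol/kg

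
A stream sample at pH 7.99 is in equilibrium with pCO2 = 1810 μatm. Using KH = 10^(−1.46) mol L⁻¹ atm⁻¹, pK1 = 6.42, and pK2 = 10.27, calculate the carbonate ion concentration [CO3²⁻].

[CO3²⁻] = 12.2 μmol/L

[CO2*] = KH · pCO2 = 10^(−1.46) × 1810×10^-6 = 6.276×10^-5 mol/L
α₀ = 1/(1 + K1/[H⁺] + K1K2/[H⁺]²) = 1/(1 + 10^+1.57 + 10^-0.71) = 0.02608
DIC = [CO2*]/α₀ = 6.276×10^-5 / 0.02608 = 2.407 mmol/L
[CO3²⁻] = α₂·DIC; α₂ = 0.005085, so [CO3²⁻] = 0.005085 × 2.407 = 0.0122 mmol/L = 12.2 μmol/L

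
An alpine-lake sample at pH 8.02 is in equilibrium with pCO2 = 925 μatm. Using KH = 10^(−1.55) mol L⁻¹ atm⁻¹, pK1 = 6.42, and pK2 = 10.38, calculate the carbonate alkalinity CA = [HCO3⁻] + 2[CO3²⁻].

[CO2*] = KH · pCO2 = 10^(−1.55) × 925×10^-6 = 2.607×10^-5 mol/L
α₀ = 1/(1 + K1/[H⁺] + K1K2/[H⁺]²) = 1/(1 + 10^+1.60 + 10^-0.76) = 0.02440
DIC = [CO2*]/α₀ = 2.607×10^-5 / 0.02440 = 1.068 mmol/L
CA = (α₁ + 2α₂)·DIC = (0.9714 + 2×0.004240) × 1.068 = 1.05 mmol/L

CA = 1.05 mmol/L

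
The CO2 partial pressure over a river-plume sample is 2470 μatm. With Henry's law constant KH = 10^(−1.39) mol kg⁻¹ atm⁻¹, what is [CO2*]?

KH = 10^(−1.39) = 4.074×10^-2 mol kg⁻¹ atm⁻¹
[CO2*] = KH · pCO2 = 4.074×10^-2 × 2470×10^-6 atm = 1.01×10^-4 mol/kg

[CO2*] = 101 μmol/kg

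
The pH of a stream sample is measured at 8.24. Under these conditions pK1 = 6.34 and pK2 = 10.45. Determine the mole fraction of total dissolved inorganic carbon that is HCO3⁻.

α₁ = 0.982

α₁ = 1 / (1 + [H⁺]/K1 + K2/[H⁺]) = 1 / (1 + 10^-1.90 + 10^-2.21)
   = 1 / (1 + 0.012589 + 0.0061660) = 1/1.0188 = 0.9816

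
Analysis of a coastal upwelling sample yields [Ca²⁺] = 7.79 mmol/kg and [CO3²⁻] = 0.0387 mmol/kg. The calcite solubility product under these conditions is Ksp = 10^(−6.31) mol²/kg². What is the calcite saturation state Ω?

Ksp = 10^(−6.31) = 4.898×10^-7
Ω = [Ca²⁺][CO3²⁻]/Ksp = (7.79×10^-3)(0.0387×10^-3) / 4.898×10^-7 = 0.616

Ω = 0.616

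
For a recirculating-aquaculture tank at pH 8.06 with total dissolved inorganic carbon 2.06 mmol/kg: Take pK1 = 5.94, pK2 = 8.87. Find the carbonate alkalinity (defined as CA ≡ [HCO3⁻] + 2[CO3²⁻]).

CA = 2.32 mmol/kg

CA = [HCO3⁻] + 2[CO3²⁻] = (α₁ + 2α₂)·DIC
At pH 8.06: [H⁺]/K1 = 10^-2.12 = 0.0075858, K2/[H⁺] = 10^-0.81 = 0.15488
α₁ = 1/(1 + 0.0075858 + 0.15488) = 1/1.1625 = 0.8602; α₂ = α₁·K2/[H⁺] = 0.1332
α₁ + 2α₂ = 1.1267
CA = 1.1267 × 2.06 = 2.32 mmol/kg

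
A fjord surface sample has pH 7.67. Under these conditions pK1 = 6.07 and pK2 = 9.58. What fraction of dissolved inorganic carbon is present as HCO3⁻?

α₁ = 0.964

α₁ = 1 / (1 + [H⁺]/K1 + K2/[H⁺]) = 1 / (1 + 10^-1.60 + 10^-1.91)
   = 1 / (1 + 0.025119 + 0.012303) = 1/1.0374 = 0.9639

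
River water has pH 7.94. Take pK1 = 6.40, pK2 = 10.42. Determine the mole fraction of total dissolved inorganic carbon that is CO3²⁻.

α₂ = 0.00321

α₂ = 1 / (1 + [H⁺]/K2 + [H⁺]²/(K1K2)) = 1 / (1 + 10^+2.48 + 10^+0.94)
   = 1 / (1 + 302.00 + 8.7096) = 1/311.70 = 0.003208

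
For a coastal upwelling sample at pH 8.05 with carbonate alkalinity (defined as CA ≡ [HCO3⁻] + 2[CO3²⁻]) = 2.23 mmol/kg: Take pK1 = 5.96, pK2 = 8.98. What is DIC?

DIC = 2.03 mmol/kg

CA = [HCO3⁻] + 2[CO3²⁻] = (α₁ + 2α₂)·DIC
At pH 8.05: [H⁺]/K1 = 10^-2.09 = 0.0081283, K2/[H⁺] = 10^-0.93 = 0.11749
α₁ = 1/(1 + 0.0081283 + 0.11749) = 1/1.1256 = 0.8884; α₂ = α₁·K2/[H⁺] = 0.1044
α₁ + 2α₂ = 1.0972
DIC = CA / (α₁ + 2α₂) = 2.23 / 1.0972 = 2.03 mmol/kg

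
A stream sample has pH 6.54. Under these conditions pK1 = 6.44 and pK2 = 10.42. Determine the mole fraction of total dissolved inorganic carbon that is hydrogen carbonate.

α₁ = 1 / (1 + [H⁺]/K1 + K2/[H⁺]) = 1 / (1 + 10^-0.10 + 10^-3.88)
   = 1 / (1 + 0.79433 + 0.00013183) = 1/1.7945 = 0.5573

α₁ = 0.557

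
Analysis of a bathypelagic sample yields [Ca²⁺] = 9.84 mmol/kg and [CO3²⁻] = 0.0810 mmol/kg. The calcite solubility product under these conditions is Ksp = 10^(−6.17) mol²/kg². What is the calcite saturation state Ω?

Ω = 1.18

Ksp = 10^(−6.17) = 6.761×10^-7
Ω = [Ca²⁺][CO3²⁻]/Ksp = (9.84×10^-3)(0.0810×10^-3) / 6.761×10^-7 = 1.18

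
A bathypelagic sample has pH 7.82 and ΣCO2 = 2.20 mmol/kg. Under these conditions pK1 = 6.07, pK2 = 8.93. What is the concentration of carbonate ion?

α₂ = 1 / (1 + [H⁺]/K2 + [H⁺]²/(K1K2)) = 1 / (1 + 10^+1.11 + 10^-0.64)
   = 1 / (1 + 12.882 + 0.22909) = 1/14.112 = 0.07086
[CO3²⁻] = α₂ × DIC = 0.07086 × 2.20 = 0.156 mmol/kg

[CO3²⁻] = 0.156 mmol/kg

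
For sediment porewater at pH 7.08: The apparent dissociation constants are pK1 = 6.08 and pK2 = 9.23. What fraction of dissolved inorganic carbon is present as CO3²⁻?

α₂ = 0.00639

α₂ = 1 / (1 + [H⁺]/K2 + [H⁺]²/(K1K2)) = 1 / (1 + 10^+2.15 + 10^+1.15)
   = 1 / (1 + 141.25 + 14.125) = 1/156.38 = 0.006395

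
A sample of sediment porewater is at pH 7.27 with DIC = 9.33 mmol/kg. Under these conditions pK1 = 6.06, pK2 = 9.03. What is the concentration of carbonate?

[CO3²⁻] = 0.150 mmol/kg

α₂ = 1 / (1 + [H⁺]/K2 + [H⁺]²/(K1K2)) = 1 / (1 + 10^+1.76 + 10^+0.55)
   = 1 / (1 + 57.544 + 3.5481) = 1/62.092 = 0.01611
[CO3²⁻] = α₂ × DIC = 0.01611 × 9.33 = 0.150 mmol/kg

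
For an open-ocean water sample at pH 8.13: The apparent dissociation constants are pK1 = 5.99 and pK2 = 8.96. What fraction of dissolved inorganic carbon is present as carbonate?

α₂ = 1 / (1 + [H⁺]/K2 + [H⁺]²/(K1K2)) = 1 / (1 + 10^+0.83 + 10^-1.31)
   = 1 / (1 + 6.7608 + 0.048978) = 1/7.8098 = 0.1280

α₂ = 0.128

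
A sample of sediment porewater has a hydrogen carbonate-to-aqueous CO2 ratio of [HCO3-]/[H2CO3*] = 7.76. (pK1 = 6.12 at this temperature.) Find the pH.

pH = 7.01

From K1 = [H⁺][HCO3-]/[H2CO3*]:  pH = pK1 + log₁₀([HCO3-]/[H2CO3*])
log₁₀(7.76) = +0.890
pH = 6.12 + (+0.890) = 7.01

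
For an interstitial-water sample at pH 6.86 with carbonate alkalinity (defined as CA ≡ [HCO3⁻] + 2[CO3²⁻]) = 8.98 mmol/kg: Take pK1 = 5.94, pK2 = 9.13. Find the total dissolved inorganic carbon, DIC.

CA = [HCO3⁻] + 2[CO3²⁻] = (α₁ + 2α₂)·DIC
At pH 6.86: [H⁺]/K1 = 10^-0.92 = 0.12023, K2/[H⁺] = 10^-2.27 = 0.0053703
α₁ = 1/(1 + 0.12023 + 0.0053703) = 1/1.1256 = 0.8884; α₂ = α₁·K2/[H⁺] = 0.004771
α₁ + 2α₂ = 0.8980
DIC = CA / (α₁ + 2α₂) = 8.98 / 0.8980 = 10.0 mmol/kg

DIC = 10.0 mmol/kg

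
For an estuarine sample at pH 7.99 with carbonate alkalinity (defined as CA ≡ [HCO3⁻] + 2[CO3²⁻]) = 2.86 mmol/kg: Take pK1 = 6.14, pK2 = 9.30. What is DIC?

CA = [HCO3⁻] + 2[CO3²⁻] = (α₁ + 2α₂)·DIC
At pH 7.99: [H⁺]/K1 = 10^-1.85 = 0.014125, K2/[H⁺] = 10^-1.31 = 0.048978
α₁ = 1/(1 + 0.014125 + 0.048978) = 1/1.0631 = 0.9406; α₂ = α₁·K2/[H⁺] = 0.04607
α₁ + 2α₂ = 1.0328
DIC = CA / (α₁ + 2α₂) = 2.86 / 1.0328 = 2.77 mmol/kg

DIC = 2.77 mmol/kg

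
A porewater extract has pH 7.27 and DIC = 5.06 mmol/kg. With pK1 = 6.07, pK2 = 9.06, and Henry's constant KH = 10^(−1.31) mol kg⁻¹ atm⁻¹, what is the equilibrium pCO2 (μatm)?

pCO2 = 6040 μatm

α₀ = 1 / (1 + K1/[H⁺] + K1K2/[H⁺]²) = 1 / (1 + 10^+1.20 + 10^-0.59)
   = 1 / (1 + 15.849 + 0.25704) = 1/17.106 = 0.05846
[CO2*] = α₀ × DIC = 0.05846 × 5.06 = 0.2958 mmol/kg
pCO2 = [CO2*]/KH = 2.958×10^-4 / 4.898×10^-2 = 6040 μatm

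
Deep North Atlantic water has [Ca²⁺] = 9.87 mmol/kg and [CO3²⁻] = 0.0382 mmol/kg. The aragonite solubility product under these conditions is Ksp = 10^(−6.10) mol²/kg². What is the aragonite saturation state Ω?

Ω = 0.475

Ksp = 10^(−6.10) = 7.943×10^-7
Ω = [Ca²⁺][CO3²⁻]/Ksp = (9.87×10^-3)(0.0382×10^-3) / 7.943×10^-7 = 0.475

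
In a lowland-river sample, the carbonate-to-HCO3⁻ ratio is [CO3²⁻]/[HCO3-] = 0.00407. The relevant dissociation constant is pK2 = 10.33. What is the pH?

pH = 7.94

From K2 = [H⁺][CO3²⁻]/[HCO3-]:  pH = pK2 + log₁₀([CO3²⁻]/[HCO3-])
log₁₀(0.00407) = -2.390
pH = 10.33 + (-2.390) = 7.94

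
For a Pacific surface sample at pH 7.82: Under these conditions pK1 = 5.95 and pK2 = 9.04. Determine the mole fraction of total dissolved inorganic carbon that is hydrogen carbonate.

α₁ = 0.931

α₁ = 1 / (1 + [H⁺]/K1 + K2/[H⁺]) = 1 / (1 + 10^-1.87 + 10^-1.22)
   = 1 / (1 + 0.013490 + 0.060256) = 1/1.0737 = 0.9313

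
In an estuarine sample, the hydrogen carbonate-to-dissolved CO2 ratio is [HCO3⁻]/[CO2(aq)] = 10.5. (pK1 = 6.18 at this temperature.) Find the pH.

pH = 7.20

From K1 = [H⁺][HCO3⁻]/[CO2(aq)]:  pH = pK1 + log₁₀([HCO3⁻]/[CO2(aq)])
log₁₀(10.5) = +1.021
pH = 6.18 + (+1.021) = 7.20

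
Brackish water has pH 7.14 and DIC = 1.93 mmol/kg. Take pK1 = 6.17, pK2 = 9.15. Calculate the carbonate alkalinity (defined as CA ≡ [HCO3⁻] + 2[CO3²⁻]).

CA = [HCO3⁻] + 2[CO3²⁻] = (α₁ + 2α₂)·DIC
At pH 7.14: [H⁺]/K1 = 10^-0.97 = 0.10715, K2/[H⁺] = 10^-2.01 = 0.0097724
α₁ = 1/(1 + 0.10715 + 0.0097724) = 1/1.1169 = 0.8953; α₂ = α₁·K2/[H⁺] = 0.008749
α₁ + 2α₂ = 0.9128
CA = 0.9128 × 1.93 = 1.76 mmol/kg

CA = 1.76 mmol/kg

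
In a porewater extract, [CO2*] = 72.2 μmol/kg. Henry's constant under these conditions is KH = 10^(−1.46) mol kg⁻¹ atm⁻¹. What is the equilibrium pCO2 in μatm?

pCO2 = 2080 μatm

KH = 10^(−1.46) = 3.467×10^-2 mol kg⁻¹ atm⁻¹
pCO2 = [CO2*]/KH = 72.2×10^-6 / 3.467×10^-2 = 2.08×10^-3 atm = 2080 μatm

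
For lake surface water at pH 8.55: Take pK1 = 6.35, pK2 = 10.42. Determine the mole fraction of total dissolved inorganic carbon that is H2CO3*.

α₀ = 0.00619

α₀ = 1 / (1 + K1/[H⁺] + K1K2/[H⁺]²) = 1 / (1 + 10^+2.20 + 10^+0.33)
   = 1 / (1 + 158.49 + 2.1380) = 1/161.63 = 0.006187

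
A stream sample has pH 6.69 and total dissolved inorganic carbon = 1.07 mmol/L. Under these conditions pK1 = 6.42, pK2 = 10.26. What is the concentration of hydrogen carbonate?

[HCO3⁻] = 0.696 mmol/L

α₁ = 1 / (1 + [H⁺]/K1 + K2/[H⁺]) = 1 / (1 + 10^-0.27 + 10^-3.57)
   = 1 / (1 + 0.53703 + 0.00026915) = 1/1.5373 = 0.6505
[HCO3⁻] = α₁ × DIC = 0.6505 × 1.07 = 0.696 mmol/L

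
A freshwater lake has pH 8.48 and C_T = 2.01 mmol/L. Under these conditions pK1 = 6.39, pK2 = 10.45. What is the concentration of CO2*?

[CO2*] = 16.0 μmol/L

α₀ = 1 / (1 + K1/[H⁺] + K1K2/[H⁺]²) = 1 / (1 + 10^+2.09 + 10^+0.12)
   = 1 / (1 + 123.03 + 1.3183) = 1/125.35 = 0.007978
[CO2*] = α₀ × DIC = 0.007978 × 2.01 = 0.0160 mmol/L = 16.0 μmol/L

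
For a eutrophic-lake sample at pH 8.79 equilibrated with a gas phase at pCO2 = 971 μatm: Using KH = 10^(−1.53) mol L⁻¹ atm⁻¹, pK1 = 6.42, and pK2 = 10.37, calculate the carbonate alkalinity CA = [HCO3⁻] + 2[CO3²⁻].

CA = 7.07 mmol/L

[CO2*] = KH · pCO2 = 10^(−1.53) × 971×10^-6 = 2.866×10^-5 mol/L
α₀ = 1/(1 + K1/[H⁺] + K1K2/[H⁺]²) = 1/(1 + 10^+2.37 + 10^+0.79) = 0.004139
DIC = [CO2*]/α₀ = 2.866×10^-5 / 0.004139 = 6.923 mmol/L
CA = (α₁ + 2α₂)·DIC = (0.9703 + 2×0.02552) × 6.923 = 7.07 mmol/L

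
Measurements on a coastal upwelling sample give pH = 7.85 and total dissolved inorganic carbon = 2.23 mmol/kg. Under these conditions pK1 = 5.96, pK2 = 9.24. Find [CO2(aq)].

[CO2*] = 0.0273 mmol/kg

α₀ = 1 / (1 + K1/[H⁺] + K1K2/[H⁺]²) = 1 / (1 + 10^+1.89 + 10^+0.50)
   = 1 / (1 + 77.625 + 3.1623) = 1/81.787 = 0.01223
[CO2*] = α₀ × DIC = 0.01223 × 2.23 = 0.0273 mmol/kg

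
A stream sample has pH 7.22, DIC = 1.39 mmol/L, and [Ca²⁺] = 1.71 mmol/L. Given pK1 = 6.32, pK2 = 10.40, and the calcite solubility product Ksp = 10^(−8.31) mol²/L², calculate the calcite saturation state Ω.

Ω = 0.285

α₂ = 1 / (1 + [H⁺]/K2 + [H⁺]²/(K1K2)) = 1 / (1 + 10^+3.18 + 10^+2.28)
   = 1 / (1 + 1513.6 + 190.55) = 1/1705.1 = 0.0005865
[CO3²⁻] = α₂ × DIC = 0.0005865 × 1.39 = 0.0008152 mmol/L = 0.8152 μmol/L
Ksp = 10^(−8.31) = 4.898×10^-9
Ω = [Ca²⁺][CO3²⁻]/Ksp = (1.71×10^-3)(8.152×10^-7) / 4.898×10^-9 = 0.285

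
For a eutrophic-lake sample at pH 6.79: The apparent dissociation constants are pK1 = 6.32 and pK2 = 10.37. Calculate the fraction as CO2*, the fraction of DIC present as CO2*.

α₀ = 1 / (1 + K1/[H⁺] + K1K2/[H⁺]²) = 1 / (1 + 10^+0.47 + 10^-3.11)
   = 1 / (1 + 2.9512 + 0.00077625) = 1/3.9520 = 0.2530

α₀ = 0.253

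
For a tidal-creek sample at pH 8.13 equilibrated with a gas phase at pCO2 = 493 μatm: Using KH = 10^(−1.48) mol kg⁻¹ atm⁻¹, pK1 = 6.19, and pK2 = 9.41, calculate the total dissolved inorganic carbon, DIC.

[CO2*] = KH · pCO2 = 10^(−1.48) × 493×10^-6 = 1.632×10^-5 mol/kg
α₀ = 1/(1 + K1/[H⁺] + K1K2/[H⁺]²) = 1/(1 + 10^+1.94 + 10^+0.66) = 0.01079
DIC = [CO2*]/α₀ = 1.632×10^-5 / 0.01079 = 1.51 mmol/kg

DIC = 1.51 mmol/kg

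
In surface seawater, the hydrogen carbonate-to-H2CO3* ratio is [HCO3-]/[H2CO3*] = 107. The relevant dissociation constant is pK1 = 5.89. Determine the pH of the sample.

pH = 7.92

From K1 = [H⁺][HCO3-]/[H2CO3*]:  pH = pK1 + log₁₀([HCO3-]/[H2CO3*])
log₁₀(107) = +2.029
pH = 5.89 + (+2.029) = 7.92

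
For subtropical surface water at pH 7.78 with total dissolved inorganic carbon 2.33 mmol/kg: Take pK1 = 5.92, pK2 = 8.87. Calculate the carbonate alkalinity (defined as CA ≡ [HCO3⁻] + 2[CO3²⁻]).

CA = 2.47 mmol/kg

CA = [HCO3⁻] + 2[CO3²⁻] = (α₁ + 2α₂)·DIC
At pH 7.78: [H⁺]/K1 = 10^-1.86 = 0.013804, K2/[H⁺] = 10^-1.09 = 0.081283
α₁ = 1/(1 + 0.013804 + 0.081283) = 1/1.0951 = 0.9132; α₂ = α₁·K2/[H⁺] = 0.07423
α₁ + 2α₂ = 1.0616
CA = 1.0616 × 2.33 = 2.47 mmol/kg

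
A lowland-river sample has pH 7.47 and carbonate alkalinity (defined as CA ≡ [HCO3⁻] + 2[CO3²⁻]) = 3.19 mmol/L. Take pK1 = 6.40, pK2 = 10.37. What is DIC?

DIC = 3.46 mmol/L

CA = [HCO3⁻] + 2[CO3²⁻] = (α₁ + 2α₂)·DIC
At pH 7.47: [H⁺]/K1 = 10^-1.07 = 0.085114, K2/[H⁺] = 10^-2.90 = 0.0012589
α₁ = 1/(1 + 0.085114 + 0.0012589) = 1/1.0864 = 0.9205; α₂ = α₁·K2/[H⁺] = 0.001159
α₁ + 2α₂ = 0.9228
DIC = CA / (α₁ + 2α₂) = 3.19 / 0.9228 = 3.46 mmol/L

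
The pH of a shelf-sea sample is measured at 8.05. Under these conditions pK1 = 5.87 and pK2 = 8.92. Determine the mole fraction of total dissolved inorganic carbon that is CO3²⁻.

α₂ = 1 / (1 + [H⁺]/K2 + [H⁺]²/(K1K2)) = 1 / (1 + 10^+0.87 + 10^-1.31)
   = 1 / (1 + 7.4131 + 0.048978) = 1/8.4621 = 0.1182

α₂ = 0.118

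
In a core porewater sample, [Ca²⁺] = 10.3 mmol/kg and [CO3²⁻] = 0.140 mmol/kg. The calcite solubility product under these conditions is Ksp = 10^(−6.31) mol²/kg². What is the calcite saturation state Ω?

Ω = 2.94

Ksp = 10^(−6.31) = 4.898×10^-7
Ω = [Ca²⁺][CO3²⁻]/Ksp = (10.3×10^-3)(0.140×10^-3) / 4.898×10^-7 = 2.94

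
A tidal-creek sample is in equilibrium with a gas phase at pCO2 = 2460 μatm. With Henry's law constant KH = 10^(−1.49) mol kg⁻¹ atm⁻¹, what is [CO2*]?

KH = 10^(−1.49) = 3.236×10^-2 mol kg⁻¹ atm⁻¹
[CO2*] = KH · pCO2 = 3.236×10^-2 × 2460×10^-6 atm = 7.96×10^-5 mol/kg

[CO2*] = 79.6 μmol/kg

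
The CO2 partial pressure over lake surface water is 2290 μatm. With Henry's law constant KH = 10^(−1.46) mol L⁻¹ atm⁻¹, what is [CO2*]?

KH = 10^(−1.46) = 3.467×10^-2 mol L⁻¹ atm⁻¹
[CO2*] = KH · pCO2 = 3.467×10^-2 × 2290×10^-6 atm = 7.94×10^-5 mol/L

[CO2*] = 79.4 μmol/L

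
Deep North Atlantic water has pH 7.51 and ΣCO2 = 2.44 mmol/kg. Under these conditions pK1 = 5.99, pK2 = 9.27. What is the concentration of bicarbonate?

[HCO3⁻] = 2.33 mmol/kg

α₁ = 1 / (1 + [H⁺]/K1 + K2/[H⁺]) = 1 / (1 + 10^-1.52 + 10^-1.76)
   = 1 / (1 + 0.030200 + 0.017378) = 1/1.0476 = 0.9546
[HCO3⁻] = α₁ × DIC = 0.9546 × 2.44 = 2.33 mmol/kg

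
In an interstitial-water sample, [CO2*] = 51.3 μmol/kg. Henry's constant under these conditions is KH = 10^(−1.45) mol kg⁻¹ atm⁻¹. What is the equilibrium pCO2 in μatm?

pCO2 = 1450 μatm

KH = 10^(−1.45) = 3.548×10^-2 mol kg⁻¹ atm⁻¹
pCO2 = [CO2*]/KH = 51.3×10^-6 / 3.548×10^-2 = 1.45×10^-3 atm = 1450 μatm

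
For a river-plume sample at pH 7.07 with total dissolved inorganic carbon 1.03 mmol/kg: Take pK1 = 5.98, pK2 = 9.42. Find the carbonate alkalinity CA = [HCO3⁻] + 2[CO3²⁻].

CA = 0.957 mmol/kg

CA = [HCO3⁻] + 2[CO3²⁻] = (α₁ + 2α₂)·DIC
At pH 7.07: [H⁺]/K1 = 10^-1.09 = 0.081283, K2/[H⁺] = 10^-2.35 = 0.0044668
α₁ = 1/(1 + 0.081283 + 0.0044668) = 1/1.0857 = 0.9210; α₂ = α₁·K2/[H⁺] = 0.004114
α₁ + 2α₂ = 0.9293
CA = 0.9293 × 1.03 = 0.957 mmol/kg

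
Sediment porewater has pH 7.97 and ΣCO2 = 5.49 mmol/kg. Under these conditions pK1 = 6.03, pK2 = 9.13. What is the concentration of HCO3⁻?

α₁ = 1 / (1 + [H⁺]/K1 + K2/[H⁺]) = 1 / (1 + 10^-1.94 + 10^-1.16)
   = 1 / (1 + 0.011482 + 0.069183) = 1/1.0807 = 0.9254
[HCO3⁻] = α₁ × DIC = 0.9254 × 5.49 = 5.08 mmol/kg

[HCO3⁻] = 5.08 mmol/kg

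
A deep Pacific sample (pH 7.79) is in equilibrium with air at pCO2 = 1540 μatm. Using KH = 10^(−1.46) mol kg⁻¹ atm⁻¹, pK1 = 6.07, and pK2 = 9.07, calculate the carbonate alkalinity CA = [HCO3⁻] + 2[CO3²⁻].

CA = 3.10 mmol/kg

[CO2*] = KH · pCO2 = 10^(−1.46) × 1540×10^-6 = 5.340×10^-5 mol/kg
α₀ = 1/(1 + K1/[H⁺] + K1K2/[H⁺]²) = 1/(1 + 10^+1.72 + 10^+0.44) = 0.01778
DIC = [CO2*]/α₀ = 5.340×10^-5 / 0.01778 = 3.003 mmol/kg
CA = (α₁ + 2α₂)·DIC = (0.9332 + 2×0.04898) × 3.003 = 3.10 mmol/kg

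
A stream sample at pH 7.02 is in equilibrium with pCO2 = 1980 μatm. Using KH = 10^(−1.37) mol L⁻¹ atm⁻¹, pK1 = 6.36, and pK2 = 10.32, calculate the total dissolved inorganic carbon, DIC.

[CO2*] = KH · pCO2 = 10^(−1.37) × 1980×10^-6 = 8.446×10^-5 mol/L
α₀ = 1/(1 + K1/[H⁺] + K1K2/[H⁺]²) = 1/(1 + 10^+0.66 + 10^-2.64) = 0.1794
DIC = [CO2*]/α₀ = 8.446×10^-5 / 0.1794 = 0.471 mmol/L

DIC = 0.471 mmol/L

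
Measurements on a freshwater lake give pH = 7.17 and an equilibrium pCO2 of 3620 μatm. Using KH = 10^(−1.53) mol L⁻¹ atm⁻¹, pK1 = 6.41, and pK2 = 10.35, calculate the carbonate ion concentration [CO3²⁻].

[CO2*] = KH · pCO2 = 10^(−1.53) × 3620×10^-6 = 1.068×10^-4 mol/L
α₀ = 1/(1 + K1/[H⁺] + K1K2/[H⁺]²) = 1/(1 + 10^+0.76 + 10^-2.42) = 0.1480
DIC = [CO2*]/α₀ = 1.068×10^-4 / 0.1480 = 0.7220 mmol/L
[CO3²⁻] = α₂·DIC; α₂ = 0.0005626, so [CO3²⁻] = 0.0005626 × 0.7220 = 0.000406 mmol/L = 0.406 μmol/L

[CO3²⁻] = 0.406 μmol/L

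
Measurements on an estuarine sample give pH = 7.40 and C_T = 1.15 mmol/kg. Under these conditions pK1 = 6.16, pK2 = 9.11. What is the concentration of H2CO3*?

[CO2*] = 0.0614 mmol/kg

α₀ = 1 / (1 + K1/[H⁺] + K1K2/[H⁺]²) = 1 / (1 + 10^+1.24 + 10^-0.47)
   = 1 / (1 + 17.378 + 0.33884) = 1/18.717 = 0.05343
[CO2*] = α₀ × DIC = 0.05343 × 1.15 = 0.0614 mmol/kg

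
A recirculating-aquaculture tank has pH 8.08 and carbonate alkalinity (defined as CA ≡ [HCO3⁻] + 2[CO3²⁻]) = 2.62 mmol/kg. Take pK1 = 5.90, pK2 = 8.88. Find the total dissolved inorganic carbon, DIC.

DIC = 2.32 mmol/kg

CA = [HCO3⁻] + 2[CO3²⁻] = (α₁ + 2α₂)·DIC
At pH 8.08: [H⁺]/K1 = 10^-2.18 = 0.0066069, K2/[H⁺] = 10^-0.80 = 0.15849
α₁ = 1/(1 + 0.0066069 + 0.15849) = 1/1.1651 = 0.8583; α₂ = α₁·K2/[H⁺] = 0.1360
α₁ + 2α₂ = 1.1304
DIC = CA / (α₁ + 2α₂) = 2.62 / 1.1304 = 2.32 mmol/kg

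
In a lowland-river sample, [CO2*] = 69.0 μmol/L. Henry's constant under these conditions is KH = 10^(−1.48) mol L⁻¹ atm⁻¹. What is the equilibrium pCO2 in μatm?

KH = 10^(−1.48) = 3.311×10^-2 mol L⁻¹ atm⁻¹
pCO2 = [CO2*]/KH = 69.0×10^-6 / 3.311×10^-2 = 2.08×10^-3 atm = 2080 μatm

pCO2 = 2080 μatm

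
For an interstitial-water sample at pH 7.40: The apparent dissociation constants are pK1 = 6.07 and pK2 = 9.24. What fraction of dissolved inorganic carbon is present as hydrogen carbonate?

α₁ = 1 / (1 + [H⁺]/K1 + K2/[H⁺]) = 1 / (1 + 10^-1.33 + 10^-1.84)
   = 1 / (1 + 0.046774 + 0.014454) = 1/1.0612 = 0.9423

α₁ = 0.942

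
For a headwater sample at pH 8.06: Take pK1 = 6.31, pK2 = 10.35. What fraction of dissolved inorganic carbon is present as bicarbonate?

α₁ = 1 / (1 + [H⁺]/K1 + K2/[H⁺]) = 1 / (1 + 10^-1.75 + 10^-2.29)
   = 1 / (1 + 0.017783 + 0.0051286) = 1/1.0229 = 0.9776

α₁ = 0.978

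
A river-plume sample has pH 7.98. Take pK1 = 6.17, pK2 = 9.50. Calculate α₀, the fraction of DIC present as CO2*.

α₀ = 1 / (1 + K1/[H⁺] + K1K2/[H⁺]²) = 1 / (1 + 10^+1.81 + 10^+0.29)
   = 1 / (1 + 64.565 + 1.9498) = 1/67.515 = 0.01481

α₀ = 0.0148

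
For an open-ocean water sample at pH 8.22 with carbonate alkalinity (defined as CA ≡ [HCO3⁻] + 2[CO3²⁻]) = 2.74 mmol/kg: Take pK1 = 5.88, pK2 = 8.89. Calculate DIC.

CA = [HCO3⁻] + 2[CO3²⁻] = (α₁ + 2α₂)·DIC
At pH 8.22: [H⁺]/K1 = 10^-2.34 = 0.0045709, K2/[H⁺] = 10^-0.67 = 0.21380
α₁ = 1/(1 + 0.0045709 + 0.21380) = 1/1.2184 = 0.8208; α₂ = α₁·K2/[H⁺] = 0.1755
α₁ + 2α₂ = 1.1717
DIC = CA / (α₁ + 2α₂) = 2.74 / 1.1717 = 2.34 mmol/kg

DIC = 2.34 mmol/kg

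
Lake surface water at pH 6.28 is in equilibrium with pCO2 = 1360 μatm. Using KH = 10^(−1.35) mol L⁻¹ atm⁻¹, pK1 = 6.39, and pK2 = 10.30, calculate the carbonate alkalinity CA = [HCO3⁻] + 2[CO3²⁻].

CA = 0.0472 mmol/L

[CO2*] = KH · pCO2 = 10^(−1.35) × 1360×10^-6 = 6.075×10^-5 mol/L
α₀ = 1/(1 + K1/[H⁺] + K1K2/[H⁺]²) = 1/(1 + 10^-0.11 + 10^-4.13) = 0.5630
DIC = [CO2*]/α₀ = 6.075×10^-5 / 0.5630 = 0.1079 mmol/L
CA = (α₁ + 2α₂)·DIC = (0.4370 + 2×4.173×10^-5) × 0.1079 = 0.0472 mmol/L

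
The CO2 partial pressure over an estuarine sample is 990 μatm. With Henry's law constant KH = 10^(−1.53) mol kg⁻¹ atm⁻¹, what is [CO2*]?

[CO2*] = 29.2 μmol/kg

KH = 10^(−1.53) = 2.951×10^-2 mol kg⁻¹ atm⁻¹
[CO2*] = KH · pCO2 = 2.951×10^-2 × 990×10^-6 atm = 2.92×10^-5 mol/kg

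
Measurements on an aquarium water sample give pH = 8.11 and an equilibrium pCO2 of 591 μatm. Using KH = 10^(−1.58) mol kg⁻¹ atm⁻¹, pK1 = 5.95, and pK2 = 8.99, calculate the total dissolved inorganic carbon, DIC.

[CO2*] = KH · pCO2 = 10^(−1.58) × 591×10^-6 = 1.554×10^-5 mol/kg
α₀ = 1/(1 + K1/[H⁺] + K1K2/[H⁺]²) = 1/(1 + 10^+2.16 + 10^+1.28) = 0.006075
DIC = [CO2*]/α₀ = 1.554×10^-5 / 0.006075 = 2.56 mmol/kg

DIC = 2.56 mmol/kg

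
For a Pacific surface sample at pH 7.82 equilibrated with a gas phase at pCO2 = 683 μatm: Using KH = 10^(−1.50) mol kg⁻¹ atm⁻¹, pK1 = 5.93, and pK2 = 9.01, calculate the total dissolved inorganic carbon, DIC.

[CO2*] = KH · pCO2 = 10^(−1.50) × 683×10^-6 = 2.160×10^-5 mol/kg
α₀ = 1/(1 + K1/[H⁺] + K1K2/[H⁺]²) = 1/(1 + 10^+1.89 + 10^+0.70) = 0.01196
DIC = [CO2*]/α₀ = 2.160×10^-5 / 0.01196 = 1.81 mmol/kg

DIC = 1.81 mmol/kg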